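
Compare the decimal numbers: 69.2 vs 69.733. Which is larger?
69.733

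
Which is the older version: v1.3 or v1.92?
v1.3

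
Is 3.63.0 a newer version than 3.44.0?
Yes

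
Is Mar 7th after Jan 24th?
Yes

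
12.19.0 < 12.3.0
False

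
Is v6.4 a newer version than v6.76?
No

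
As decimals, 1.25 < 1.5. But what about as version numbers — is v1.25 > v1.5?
True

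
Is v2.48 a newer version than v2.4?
Yes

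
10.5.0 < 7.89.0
False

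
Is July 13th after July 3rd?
Yes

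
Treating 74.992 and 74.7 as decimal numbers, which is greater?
74.992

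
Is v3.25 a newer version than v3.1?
Yes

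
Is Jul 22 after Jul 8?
Yes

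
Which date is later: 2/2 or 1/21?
2/2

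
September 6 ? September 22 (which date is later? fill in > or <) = <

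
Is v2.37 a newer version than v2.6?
Yes. Version numbers are compared segment by segment as integers, not as decimals: minor version 37 > 6, so v2.37 > v2.6 (even though the decimal 2.37 < 2.6).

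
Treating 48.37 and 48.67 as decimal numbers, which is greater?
48.67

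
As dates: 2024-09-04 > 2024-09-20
False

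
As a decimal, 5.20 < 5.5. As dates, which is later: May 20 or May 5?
May 20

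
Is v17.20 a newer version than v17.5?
Yes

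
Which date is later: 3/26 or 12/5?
12/5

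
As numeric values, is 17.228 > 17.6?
False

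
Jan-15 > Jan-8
True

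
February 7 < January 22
False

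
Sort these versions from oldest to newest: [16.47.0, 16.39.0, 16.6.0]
[16.6.0, 16.39.0, 16.47.0]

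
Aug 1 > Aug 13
False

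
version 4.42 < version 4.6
False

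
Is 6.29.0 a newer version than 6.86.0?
No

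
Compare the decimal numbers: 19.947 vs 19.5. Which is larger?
19.947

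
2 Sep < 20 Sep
True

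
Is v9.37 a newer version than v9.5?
Yes. Version numbers are compared segment by segment as integers, not as decimals: minor version 37 > 5, so v9.37 > v9.5 (even though the decimal 9.37 < 9.5).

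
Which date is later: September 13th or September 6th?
September 13th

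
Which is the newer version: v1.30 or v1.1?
v1.30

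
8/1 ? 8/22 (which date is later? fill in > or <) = <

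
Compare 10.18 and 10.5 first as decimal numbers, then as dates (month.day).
As decimals: 10.18 < 10.5. As dates: 10/18 is later than 10/5 (day 18 > day 5).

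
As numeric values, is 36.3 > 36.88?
False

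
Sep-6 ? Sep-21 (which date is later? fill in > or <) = <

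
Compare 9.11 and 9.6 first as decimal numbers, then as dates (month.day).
As decimals: 9.11 < 9.6. As dates: 9/11 is later than 9/6 (day 11 > day 6).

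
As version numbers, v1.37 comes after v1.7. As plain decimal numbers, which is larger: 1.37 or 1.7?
1.7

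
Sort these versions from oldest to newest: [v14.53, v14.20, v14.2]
[v14.2, v14.20, v14.53]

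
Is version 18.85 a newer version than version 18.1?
Yes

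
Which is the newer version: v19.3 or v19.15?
v19.15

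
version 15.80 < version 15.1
False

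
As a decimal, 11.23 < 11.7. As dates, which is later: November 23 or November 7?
November 23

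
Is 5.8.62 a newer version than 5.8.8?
Yes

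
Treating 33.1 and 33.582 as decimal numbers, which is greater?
33.582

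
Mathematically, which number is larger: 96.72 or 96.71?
96.72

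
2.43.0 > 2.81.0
False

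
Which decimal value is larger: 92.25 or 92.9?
92.9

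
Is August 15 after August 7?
Yes. Day 15 comes after day 7 in August — this is a date comparison, not a decimal one (the decimal 8.15 would be smaller than 8.7).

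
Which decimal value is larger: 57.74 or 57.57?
57.74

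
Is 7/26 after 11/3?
No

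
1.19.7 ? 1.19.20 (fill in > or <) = <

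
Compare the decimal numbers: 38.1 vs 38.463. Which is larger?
38.463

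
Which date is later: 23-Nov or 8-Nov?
23-Nov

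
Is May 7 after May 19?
No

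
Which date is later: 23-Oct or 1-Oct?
23-Oct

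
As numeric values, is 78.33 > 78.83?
False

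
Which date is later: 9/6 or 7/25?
9/6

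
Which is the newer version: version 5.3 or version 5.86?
version 5.86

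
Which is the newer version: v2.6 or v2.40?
v2.40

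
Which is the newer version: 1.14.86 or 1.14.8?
1.14.86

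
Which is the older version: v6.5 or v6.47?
v6.5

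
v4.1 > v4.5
False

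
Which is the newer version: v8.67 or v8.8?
v8.67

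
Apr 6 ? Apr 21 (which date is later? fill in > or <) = <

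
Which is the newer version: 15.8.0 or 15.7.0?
15.8.0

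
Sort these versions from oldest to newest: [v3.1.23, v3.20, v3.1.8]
[v3.1.8, v3.1.23, v3.20]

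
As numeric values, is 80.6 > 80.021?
True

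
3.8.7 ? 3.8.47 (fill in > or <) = <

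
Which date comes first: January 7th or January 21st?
January 7th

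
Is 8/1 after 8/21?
No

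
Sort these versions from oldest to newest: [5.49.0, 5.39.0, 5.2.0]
[5.2.0, 5.39.0, 5.49.0]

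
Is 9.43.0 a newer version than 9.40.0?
Yes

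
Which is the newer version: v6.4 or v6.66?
v6.66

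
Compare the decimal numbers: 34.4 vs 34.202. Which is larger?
34.4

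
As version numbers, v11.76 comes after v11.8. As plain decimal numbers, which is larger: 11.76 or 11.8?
11.8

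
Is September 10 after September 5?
Yes. Day 10 comes after day 5 in September — this is a date comparison, not a decimal one (the decimal 9.10 would be smaller than 9.5).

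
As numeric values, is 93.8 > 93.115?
True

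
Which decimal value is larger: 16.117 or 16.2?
16.2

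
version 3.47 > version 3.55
False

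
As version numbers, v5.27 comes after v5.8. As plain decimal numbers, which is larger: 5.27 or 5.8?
5.8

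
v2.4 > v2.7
False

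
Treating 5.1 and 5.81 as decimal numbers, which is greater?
5.81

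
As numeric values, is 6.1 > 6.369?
False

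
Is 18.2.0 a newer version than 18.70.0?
No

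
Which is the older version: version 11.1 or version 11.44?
version 11.1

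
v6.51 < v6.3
False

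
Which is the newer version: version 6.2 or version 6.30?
version 6.30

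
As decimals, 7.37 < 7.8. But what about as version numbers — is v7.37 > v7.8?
True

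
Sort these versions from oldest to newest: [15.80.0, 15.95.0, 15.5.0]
[15.5.0, 15.80.0, 15.95.0]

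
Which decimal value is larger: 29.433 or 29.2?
29.433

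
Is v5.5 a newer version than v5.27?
No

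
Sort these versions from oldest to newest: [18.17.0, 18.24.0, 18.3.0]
[18.3.0, 18.17.0, 18.24.0]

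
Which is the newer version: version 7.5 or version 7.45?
version 7.45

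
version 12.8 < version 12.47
True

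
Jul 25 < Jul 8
False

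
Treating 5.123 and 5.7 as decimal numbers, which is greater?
5.7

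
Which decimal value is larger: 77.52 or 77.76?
77.76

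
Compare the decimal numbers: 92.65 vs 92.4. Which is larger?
92.65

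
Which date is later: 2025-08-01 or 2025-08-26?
2025-08-26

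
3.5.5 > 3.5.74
False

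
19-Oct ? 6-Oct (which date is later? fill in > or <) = >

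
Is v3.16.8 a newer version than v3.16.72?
No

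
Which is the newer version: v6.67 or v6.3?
v6.67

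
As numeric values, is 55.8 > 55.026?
True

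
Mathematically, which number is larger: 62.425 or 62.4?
62.425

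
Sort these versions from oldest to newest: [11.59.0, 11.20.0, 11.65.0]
[11.20.0, 11.59.0, 11.65.0]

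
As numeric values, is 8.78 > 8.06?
True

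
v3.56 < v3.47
False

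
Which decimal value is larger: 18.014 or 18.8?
18.8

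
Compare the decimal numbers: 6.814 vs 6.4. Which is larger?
6.814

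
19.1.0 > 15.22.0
True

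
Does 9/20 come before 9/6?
No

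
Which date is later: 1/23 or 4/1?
4/1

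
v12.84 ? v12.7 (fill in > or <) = >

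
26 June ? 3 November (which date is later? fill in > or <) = <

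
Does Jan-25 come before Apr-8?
Yes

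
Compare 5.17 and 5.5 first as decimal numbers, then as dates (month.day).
As decimals: 5.17 < 5.5. As dates: 5/17 is later than 5/5 (day 17 > day 5).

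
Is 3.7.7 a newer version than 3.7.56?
No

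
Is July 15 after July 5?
Yes. Day 15 comes after day 5 in July — this is a date comparison, not a decimal one (the decimal 7.15 would be smaller than 7.5).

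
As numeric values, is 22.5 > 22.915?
False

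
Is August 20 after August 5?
Yes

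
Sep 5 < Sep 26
True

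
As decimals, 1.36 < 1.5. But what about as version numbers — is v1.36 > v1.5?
True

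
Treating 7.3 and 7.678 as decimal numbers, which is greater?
7.678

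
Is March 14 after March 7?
Yes. Day 14 comes after day 7 in March — this is a date comparison, not a decimal one (the decimal 3.14 would be smaller than 3.7).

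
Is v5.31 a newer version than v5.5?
Yes. Version numbers are compared segment by segment as integers, not as decimals: minor version 31 > 5, so v5.31 > v5.5 (even though the decimal 5.31 < 5.5).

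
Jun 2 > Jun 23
False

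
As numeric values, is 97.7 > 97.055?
True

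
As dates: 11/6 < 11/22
True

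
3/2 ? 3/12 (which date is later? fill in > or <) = <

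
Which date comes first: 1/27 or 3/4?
1/27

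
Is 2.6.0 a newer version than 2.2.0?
Yes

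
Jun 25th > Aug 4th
False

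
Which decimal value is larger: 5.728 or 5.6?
5.728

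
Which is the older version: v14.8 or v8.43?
v8.43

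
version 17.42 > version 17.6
True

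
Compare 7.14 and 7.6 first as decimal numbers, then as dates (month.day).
As decimals: 7.14 < 7.6. As dates: 7/14 is later than 7/6 (day 14 > day 6).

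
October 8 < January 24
False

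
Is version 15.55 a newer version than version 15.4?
Yes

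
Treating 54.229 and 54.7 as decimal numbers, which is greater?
54.7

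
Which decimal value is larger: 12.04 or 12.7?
12.7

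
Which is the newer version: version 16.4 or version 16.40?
version 16.40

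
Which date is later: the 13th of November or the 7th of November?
the 13th of November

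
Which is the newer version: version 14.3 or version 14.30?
version 14.30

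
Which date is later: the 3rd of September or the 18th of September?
the 18th of September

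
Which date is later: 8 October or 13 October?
13 October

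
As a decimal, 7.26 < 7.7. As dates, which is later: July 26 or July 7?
July 26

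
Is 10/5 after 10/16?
No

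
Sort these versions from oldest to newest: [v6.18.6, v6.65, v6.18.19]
[v6.18.6, v6.18.19, v6.65]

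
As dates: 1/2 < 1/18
True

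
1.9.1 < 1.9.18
True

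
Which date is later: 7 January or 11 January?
11 January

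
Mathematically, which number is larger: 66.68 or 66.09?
66.68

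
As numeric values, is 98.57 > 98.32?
True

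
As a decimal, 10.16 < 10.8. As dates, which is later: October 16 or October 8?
October 16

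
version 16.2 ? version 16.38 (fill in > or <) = <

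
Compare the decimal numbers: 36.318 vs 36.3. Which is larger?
36.318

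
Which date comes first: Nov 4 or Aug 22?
Aug 22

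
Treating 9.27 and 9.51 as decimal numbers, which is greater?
9.51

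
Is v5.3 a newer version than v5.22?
No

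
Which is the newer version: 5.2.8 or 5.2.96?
5.2.96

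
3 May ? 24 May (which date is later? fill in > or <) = <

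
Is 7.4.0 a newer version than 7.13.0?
No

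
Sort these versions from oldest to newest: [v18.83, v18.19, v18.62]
[v18.19, v18.62, v18.83]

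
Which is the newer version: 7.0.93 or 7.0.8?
7.0.93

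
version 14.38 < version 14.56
True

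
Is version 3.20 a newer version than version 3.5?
Yes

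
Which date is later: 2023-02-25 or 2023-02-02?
2023-02-25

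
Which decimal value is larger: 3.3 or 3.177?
3.3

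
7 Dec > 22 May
True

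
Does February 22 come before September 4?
Yes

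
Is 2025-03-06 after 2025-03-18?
No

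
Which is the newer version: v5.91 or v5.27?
v5.91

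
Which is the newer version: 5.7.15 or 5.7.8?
5.7.15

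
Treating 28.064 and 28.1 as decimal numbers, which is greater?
28.1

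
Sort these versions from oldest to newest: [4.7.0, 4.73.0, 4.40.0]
[4.7.0, 4.40.0, 4.73.0]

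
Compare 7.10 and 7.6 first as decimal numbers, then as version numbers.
As decimals: 7.10 < 7.6. As versions: v7.10 > v7.6 (minor version 10 > 6).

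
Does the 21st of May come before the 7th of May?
No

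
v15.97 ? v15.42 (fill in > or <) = >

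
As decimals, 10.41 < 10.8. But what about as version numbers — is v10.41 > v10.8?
True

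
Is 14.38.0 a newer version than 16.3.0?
No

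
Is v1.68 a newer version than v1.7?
Yes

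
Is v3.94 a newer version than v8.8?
No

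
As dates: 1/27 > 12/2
False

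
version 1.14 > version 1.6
True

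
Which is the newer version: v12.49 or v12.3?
v12.49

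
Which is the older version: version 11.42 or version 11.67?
version 11.42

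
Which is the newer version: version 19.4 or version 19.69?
version 19.69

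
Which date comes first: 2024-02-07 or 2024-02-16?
2024-02-07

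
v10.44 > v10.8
True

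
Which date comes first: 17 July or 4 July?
4 July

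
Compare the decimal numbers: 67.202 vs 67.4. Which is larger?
67.4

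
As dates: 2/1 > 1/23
True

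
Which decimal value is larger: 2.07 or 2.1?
2.1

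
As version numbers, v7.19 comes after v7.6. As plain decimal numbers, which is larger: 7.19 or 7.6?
7.6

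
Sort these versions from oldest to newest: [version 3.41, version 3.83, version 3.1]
[version 3.1, version 3.41, version 3.83]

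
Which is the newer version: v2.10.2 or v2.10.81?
v2.10.81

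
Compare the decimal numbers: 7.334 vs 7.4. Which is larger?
7.4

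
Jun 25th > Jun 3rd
True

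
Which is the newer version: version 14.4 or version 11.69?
version 14.4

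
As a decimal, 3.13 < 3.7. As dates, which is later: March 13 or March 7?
March 13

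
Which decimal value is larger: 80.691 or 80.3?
80.691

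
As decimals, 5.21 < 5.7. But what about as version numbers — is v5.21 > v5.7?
True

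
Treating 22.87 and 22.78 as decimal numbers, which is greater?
22.87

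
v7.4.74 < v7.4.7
False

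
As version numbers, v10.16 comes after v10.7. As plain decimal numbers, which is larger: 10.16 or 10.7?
10.7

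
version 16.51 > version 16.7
True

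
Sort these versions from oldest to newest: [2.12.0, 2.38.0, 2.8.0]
[2.8.0, 2.12.0, 2.38.0]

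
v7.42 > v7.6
True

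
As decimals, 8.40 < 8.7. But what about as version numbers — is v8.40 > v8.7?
True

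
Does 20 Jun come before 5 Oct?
Yes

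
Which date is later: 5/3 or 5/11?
5/11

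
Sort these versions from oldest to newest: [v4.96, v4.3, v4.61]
[v4.3, v4.61, v4.96]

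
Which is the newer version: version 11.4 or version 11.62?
version 11.62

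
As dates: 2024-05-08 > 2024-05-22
False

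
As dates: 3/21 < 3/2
False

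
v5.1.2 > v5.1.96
False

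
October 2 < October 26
True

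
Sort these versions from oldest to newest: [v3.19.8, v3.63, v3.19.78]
[v3.19.8, v3.19.78, v3.63]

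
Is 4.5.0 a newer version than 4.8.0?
No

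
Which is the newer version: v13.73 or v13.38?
v13.73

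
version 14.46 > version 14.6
True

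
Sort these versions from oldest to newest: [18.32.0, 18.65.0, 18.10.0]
[18.10.0, 18.32.0, 18.65.0]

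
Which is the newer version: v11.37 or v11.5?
v11.37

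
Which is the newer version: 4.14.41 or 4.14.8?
4.14.41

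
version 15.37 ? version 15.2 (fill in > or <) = >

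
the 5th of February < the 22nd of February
True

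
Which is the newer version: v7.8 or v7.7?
v7.8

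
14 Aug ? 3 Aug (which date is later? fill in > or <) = >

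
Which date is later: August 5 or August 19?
August 19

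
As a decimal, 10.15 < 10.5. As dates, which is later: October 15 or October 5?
October 15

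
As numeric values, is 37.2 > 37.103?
True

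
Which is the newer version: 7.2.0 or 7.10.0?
7.10.0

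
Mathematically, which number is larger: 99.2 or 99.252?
99.252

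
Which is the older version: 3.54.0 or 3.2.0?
3.2.0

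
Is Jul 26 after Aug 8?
No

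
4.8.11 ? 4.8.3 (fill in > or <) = >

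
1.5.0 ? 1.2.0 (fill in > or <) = >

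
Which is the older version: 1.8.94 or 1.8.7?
1.8.7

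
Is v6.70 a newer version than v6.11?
Yes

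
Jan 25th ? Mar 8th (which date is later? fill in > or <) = <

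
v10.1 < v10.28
True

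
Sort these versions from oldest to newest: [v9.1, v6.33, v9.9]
[v6.33, v9.1, v9.9]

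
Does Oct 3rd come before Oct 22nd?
Yes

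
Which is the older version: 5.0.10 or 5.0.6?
5.0.6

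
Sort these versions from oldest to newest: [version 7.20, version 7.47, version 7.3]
[version 7.3, version 7.20, version 7.47]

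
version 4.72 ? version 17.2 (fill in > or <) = <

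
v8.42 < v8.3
False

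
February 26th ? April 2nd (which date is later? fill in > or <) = <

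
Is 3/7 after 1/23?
Yes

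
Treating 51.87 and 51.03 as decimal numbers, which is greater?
51.87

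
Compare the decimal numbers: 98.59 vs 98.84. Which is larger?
98.84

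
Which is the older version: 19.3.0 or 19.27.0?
19.3.0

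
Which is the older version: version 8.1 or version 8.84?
version 8.1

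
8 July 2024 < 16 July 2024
True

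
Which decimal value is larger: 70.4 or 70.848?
70.848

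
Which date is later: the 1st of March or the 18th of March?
the 18th of March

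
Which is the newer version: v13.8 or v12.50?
v13.8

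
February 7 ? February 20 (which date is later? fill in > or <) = <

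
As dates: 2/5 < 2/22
True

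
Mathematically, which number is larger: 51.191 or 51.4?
51.4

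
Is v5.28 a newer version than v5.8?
Yes. Version numbers are compared segment by segment as integers, not as decimals: minor version 28 > 8, so v5.28 > v5.8 (even though the decimal 5.28 < 5.8).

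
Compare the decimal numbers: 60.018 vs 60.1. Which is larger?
60.1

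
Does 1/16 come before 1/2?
No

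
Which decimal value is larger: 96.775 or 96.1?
96.775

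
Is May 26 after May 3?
Yes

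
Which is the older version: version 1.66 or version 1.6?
version 1.6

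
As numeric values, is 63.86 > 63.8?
True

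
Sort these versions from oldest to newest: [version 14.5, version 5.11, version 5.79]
[version 5.11, version 5.79, version 14.5]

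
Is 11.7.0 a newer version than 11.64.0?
No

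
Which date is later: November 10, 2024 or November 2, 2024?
November 10, 2024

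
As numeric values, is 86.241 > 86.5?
False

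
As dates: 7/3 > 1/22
True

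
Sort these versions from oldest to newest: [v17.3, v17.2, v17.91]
[v17.2, v17.3, v17.91]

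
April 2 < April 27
True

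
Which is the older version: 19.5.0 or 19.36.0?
19.5.0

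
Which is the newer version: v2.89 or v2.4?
v2.89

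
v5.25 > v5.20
True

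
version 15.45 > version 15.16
True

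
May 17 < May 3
False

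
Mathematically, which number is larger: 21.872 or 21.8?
21.872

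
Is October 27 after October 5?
Yes. Day 27 comes after day 5 in October — this is a date comparison, not a decimal one (the decimal 10.27 would be smaller than 10.5).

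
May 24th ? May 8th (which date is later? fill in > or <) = >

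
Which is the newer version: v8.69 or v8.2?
v8.69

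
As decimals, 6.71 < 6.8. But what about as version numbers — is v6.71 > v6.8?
True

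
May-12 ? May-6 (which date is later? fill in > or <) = >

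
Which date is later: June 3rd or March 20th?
June 3rd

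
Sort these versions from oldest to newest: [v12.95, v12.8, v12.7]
[v12.7, v12.8, v12.95]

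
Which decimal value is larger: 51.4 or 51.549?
51.549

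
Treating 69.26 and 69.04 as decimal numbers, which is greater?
69.26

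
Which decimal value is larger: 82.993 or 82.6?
82.993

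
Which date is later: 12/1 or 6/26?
12/1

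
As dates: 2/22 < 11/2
True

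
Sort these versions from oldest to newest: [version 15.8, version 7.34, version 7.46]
[version 7.34, version 7.46, version 15.8]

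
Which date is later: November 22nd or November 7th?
November 22nd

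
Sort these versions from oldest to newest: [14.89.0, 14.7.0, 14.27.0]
[14.7.0, 14.27.0, 14.89.0]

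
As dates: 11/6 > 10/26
True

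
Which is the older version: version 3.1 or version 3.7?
version 3.1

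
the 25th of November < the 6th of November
False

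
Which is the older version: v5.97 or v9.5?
v5.97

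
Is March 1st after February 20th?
Yes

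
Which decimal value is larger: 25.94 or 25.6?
25.94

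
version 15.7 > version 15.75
False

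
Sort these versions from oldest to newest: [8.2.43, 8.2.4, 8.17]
[8.2.4, 8.2.43, 8.17]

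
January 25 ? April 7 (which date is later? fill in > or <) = <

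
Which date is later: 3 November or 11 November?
11 November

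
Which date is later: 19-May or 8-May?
19-May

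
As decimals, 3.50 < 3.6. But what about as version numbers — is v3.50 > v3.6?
True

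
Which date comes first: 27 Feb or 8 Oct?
27 Feb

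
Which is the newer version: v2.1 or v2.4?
v2.4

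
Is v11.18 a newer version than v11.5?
Yes. Version numbers are compared segment by segment as integers, not as decimals: minor version 18 > 5, so v11.18 > v11.5 (even though the decimal 11.18 < 11.5).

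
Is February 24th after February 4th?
Yes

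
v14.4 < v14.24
True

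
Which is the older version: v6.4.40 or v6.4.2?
v6.4.2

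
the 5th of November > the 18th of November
False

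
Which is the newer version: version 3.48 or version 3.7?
version 3.48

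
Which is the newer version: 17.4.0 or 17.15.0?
17.15.0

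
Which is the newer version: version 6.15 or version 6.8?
version 6.15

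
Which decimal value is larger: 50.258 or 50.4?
50.4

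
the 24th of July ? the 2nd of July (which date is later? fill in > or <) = >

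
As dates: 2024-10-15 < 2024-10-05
False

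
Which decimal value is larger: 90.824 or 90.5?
90.824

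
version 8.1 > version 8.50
False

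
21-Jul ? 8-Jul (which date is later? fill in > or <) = >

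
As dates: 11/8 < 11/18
True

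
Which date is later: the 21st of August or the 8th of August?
the 21st of August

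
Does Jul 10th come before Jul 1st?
No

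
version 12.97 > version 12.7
True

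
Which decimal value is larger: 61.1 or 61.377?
61.377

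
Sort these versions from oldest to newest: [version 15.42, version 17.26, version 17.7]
[version 15.42, version 17.7, version 17.26]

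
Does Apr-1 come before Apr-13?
Yes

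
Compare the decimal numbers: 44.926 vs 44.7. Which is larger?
44.926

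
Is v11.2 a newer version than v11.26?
No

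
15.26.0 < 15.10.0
False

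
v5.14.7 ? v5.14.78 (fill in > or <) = <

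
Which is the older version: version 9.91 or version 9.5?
version 9.5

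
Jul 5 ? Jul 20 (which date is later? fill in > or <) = <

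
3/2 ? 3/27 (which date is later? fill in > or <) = <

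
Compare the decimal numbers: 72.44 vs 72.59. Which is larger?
72.59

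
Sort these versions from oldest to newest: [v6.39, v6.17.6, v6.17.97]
[v6.17.6, v6.17.97, v6.39]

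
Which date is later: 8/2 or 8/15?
8/15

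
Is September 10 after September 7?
Yes. Day 10 comes after day 7 in September — this is a date comparison, not a decimal one (the decimal 9.10 would be smaller than 9.7).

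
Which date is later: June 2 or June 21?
June 21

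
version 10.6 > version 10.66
False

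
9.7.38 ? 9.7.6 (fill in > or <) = >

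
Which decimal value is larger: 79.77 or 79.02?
79.77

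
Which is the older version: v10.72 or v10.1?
v10.1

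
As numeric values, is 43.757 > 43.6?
True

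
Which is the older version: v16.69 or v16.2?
v16.2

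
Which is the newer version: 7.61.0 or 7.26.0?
7.61.0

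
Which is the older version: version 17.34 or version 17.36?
version 17.34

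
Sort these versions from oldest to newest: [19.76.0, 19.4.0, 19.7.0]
[19.4.0, 19.7.0, 19.76.0]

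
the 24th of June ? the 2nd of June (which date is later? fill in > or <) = >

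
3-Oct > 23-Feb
True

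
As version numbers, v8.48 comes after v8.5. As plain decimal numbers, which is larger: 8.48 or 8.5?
8.5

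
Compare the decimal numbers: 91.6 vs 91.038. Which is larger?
91.6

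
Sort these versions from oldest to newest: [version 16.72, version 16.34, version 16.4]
[version 16.4, version 16.34, version 16.72]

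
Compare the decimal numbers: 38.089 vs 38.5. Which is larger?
38.5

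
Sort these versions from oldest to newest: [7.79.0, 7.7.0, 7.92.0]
[7.7.0, 7.79.0, 7.92.0]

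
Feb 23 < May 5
True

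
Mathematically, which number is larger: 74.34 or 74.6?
74.6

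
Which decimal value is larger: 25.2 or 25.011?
25.2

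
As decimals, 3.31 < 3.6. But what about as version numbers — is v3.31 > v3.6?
True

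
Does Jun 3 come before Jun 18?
Yes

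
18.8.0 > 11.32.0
True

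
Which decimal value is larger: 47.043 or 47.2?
47.2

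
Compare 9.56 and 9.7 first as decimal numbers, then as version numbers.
As decimals: 9.56 < 9.7. As versions: v9.56 > v9.7 (minor version 56 > 7).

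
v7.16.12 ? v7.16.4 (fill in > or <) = >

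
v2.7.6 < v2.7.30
True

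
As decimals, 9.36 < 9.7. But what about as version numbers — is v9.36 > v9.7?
True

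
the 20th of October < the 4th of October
False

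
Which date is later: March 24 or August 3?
August 3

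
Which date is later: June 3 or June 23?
June 23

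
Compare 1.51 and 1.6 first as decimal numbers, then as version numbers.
As decimals: 1.51 < 1.6. As versions: v1.51 > v1.6 (minor version 51 > 6).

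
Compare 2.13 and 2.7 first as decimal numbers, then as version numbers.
As decimals: 2.13 < 2.7. As versions: v2.13 > v2.7 (minor version 13 > 7).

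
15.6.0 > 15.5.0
True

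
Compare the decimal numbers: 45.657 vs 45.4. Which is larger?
45.657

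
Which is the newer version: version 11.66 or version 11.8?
version 11.66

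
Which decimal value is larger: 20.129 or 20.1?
20.129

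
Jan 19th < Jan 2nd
False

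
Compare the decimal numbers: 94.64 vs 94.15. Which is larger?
94.64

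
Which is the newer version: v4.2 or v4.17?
v4.17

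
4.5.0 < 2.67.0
False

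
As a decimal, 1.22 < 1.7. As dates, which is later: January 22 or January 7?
January 22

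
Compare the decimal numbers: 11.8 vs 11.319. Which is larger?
11.8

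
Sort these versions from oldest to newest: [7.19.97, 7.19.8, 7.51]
[7.19.8, 7.19.97, 7.51]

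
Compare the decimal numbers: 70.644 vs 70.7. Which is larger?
70.7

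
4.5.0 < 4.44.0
True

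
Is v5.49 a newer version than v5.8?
Yes. Version numbers are compared segment by segment as integers, not as decimals: minor version 49 > 8, so v5.49 > v5.8 (even though the decimal 5.49 < 5.8).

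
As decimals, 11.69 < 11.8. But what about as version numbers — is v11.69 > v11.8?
True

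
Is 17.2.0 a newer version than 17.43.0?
No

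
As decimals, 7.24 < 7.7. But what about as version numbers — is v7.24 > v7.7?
True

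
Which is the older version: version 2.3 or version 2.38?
version 2.3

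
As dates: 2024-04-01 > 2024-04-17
False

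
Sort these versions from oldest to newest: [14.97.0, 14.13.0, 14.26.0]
[14.13.0, 14.26.0, 14.97.0]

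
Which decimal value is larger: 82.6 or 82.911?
82.911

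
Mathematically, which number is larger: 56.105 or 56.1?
56.105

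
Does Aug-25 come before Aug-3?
No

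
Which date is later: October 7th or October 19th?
October 19th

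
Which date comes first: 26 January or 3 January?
3 January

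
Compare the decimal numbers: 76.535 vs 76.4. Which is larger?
76.535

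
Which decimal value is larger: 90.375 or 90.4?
90.4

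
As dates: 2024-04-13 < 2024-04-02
False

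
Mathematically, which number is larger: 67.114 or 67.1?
67.114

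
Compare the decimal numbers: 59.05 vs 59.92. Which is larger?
59.92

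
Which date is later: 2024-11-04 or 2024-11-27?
2024-11-27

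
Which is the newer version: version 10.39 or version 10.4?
version 10.39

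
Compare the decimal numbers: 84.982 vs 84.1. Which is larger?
84.982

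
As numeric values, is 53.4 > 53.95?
False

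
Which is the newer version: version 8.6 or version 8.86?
version 8.86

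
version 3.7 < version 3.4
False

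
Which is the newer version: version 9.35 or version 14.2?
version 14.2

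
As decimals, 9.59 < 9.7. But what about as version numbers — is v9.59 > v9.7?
True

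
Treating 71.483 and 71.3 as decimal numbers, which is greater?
71.483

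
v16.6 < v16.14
True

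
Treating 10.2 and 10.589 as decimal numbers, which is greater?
10.589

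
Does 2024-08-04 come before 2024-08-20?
Yes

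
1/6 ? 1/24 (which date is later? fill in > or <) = <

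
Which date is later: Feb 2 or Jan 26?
Feb 2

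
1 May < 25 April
False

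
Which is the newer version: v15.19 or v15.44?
v15.44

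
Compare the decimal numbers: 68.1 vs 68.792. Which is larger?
68.792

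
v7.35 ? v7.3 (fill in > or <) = >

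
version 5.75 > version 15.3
False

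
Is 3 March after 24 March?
No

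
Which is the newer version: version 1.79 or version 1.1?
version 1.79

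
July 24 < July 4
False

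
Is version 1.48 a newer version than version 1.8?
Yes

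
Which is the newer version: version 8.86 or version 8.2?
version 8.86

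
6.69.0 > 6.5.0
True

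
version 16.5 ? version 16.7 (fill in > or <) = <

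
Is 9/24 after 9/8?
Yes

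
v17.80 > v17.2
True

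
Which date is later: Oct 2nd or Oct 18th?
Oct 18th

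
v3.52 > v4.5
False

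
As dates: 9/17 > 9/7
True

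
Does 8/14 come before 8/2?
No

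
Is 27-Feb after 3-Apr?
No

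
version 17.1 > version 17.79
False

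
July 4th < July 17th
True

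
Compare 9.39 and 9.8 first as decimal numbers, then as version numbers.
As decimals: 9.39 < 9.8. As versions: v9.39 > v9.8 (minor version 39 > 8).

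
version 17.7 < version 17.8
True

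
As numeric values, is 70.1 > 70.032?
True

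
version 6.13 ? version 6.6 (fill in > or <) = >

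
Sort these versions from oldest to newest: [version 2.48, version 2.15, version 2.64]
[version 2.15, version 2.48, version 2.64]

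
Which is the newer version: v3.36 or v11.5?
v11.5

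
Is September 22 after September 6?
Yes. Day 22 comes after day 6 in September — this is a date comparison, not a decimal one (the decimal 9.22 would be smaller than 9.6).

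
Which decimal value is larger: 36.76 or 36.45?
36.76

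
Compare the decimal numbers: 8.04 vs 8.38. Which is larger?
8.38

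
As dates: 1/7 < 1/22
True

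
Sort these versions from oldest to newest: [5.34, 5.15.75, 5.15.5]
[5.15.5, 5.15.75, 5.34]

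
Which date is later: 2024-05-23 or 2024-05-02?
2024-05-23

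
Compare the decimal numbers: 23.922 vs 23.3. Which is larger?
23.922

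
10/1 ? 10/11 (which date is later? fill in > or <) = <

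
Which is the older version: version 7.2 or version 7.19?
version 7.2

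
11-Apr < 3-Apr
False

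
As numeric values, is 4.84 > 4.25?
True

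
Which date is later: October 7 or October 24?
October 24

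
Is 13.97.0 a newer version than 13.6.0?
Yes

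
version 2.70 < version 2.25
False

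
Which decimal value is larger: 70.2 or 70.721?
70.721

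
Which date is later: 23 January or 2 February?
2 February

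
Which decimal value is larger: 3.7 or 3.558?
3.7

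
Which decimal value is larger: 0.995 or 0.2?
0.995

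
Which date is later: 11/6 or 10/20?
11/6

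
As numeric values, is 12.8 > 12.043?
True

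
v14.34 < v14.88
True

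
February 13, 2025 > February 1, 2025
True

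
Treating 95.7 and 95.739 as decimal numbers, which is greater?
95.739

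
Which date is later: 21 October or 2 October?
21 October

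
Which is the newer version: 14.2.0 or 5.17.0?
14.2.0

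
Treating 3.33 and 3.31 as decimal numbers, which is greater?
3.33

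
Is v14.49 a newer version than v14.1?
Yes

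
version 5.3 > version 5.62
False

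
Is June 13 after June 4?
Yes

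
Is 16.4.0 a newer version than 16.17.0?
No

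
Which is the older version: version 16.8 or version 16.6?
version 16.6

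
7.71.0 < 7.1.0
False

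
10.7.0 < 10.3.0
False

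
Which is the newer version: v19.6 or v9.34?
v19.6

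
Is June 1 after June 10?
No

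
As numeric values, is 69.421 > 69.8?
False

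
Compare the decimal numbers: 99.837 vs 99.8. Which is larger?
99.837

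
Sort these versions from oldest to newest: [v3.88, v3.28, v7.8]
[v3.28, v3.88, v7.8]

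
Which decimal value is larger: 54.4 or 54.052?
54.4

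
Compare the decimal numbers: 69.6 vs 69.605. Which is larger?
69.605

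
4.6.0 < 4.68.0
True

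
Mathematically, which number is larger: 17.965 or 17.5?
17.965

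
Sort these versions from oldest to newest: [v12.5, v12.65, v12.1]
[v12.1, v12.5, v12.65]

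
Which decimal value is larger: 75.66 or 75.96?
75.96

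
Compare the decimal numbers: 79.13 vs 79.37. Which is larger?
79.37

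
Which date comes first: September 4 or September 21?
September 4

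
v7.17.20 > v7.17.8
True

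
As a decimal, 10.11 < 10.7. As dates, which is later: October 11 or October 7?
October 11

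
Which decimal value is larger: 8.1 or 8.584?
8.584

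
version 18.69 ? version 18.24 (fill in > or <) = >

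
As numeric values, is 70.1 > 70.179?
False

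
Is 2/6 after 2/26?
No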